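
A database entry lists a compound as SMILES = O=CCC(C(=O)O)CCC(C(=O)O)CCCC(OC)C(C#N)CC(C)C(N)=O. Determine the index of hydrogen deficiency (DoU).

Molecular formula: C19H30N2O7.
DoU = (2C + 2 + N − H − X) / 2, where X is the halogen count and O/S are ignored.
    = (2·19 + 2 + 2 − 30 − 0) / 2 = 12 / 2 = 6.

6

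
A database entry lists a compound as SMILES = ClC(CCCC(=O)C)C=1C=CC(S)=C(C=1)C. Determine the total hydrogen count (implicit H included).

Walk through each heavy atom and fill implicit hydrogens from standard valence (C 4, N 3, O 2, S 2, halogen 1):
  atom 1: Cl (halogen, monovalent) → 0 H
  atom 2: C, bond orders sum to 3 (valence 4) → 1 H
  atom 3: C, bond orders sum to 2 (valence 4) → 2 H
  atom 4: C, bond orders sum to 2 (valence 4) → 2 H
  atom 5: C, bond orders sum to 2 (valence 4) → 2 H
  atom 6: C, bond orders sum to 4 (valence 4) → 0 H
  atom 7: O, bond orders sum to 2 (valence 2) → 0 H
  atom 8: C, bond orders sum to 1 (valence 4) → 3 H
  atom 9: C, bond orders sum to 4 (valence 4) → 0 H
  atom 10: C, bond orders sum to 3 (valence 4) → 1 H
  atom 11: C, bond orders sum to 3 (valence 4) → 1 H
  atom 12: C, bond orders sum to 4 (valence 4) → 0 H
  atom 13: S, bond orders sum to 1 (valence 2) → 1 H
  atom 14: C, bond orders sum to 4 (valence 4) → 0 H
  atom 15: C, bond orders sum to 3 (valence 4) → 1 H
  atom 16: C, bond orders sum to 1 (valence 4) → 3 H
Total hydrogens: 17.

17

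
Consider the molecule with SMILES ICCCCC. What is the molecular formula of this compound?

Walk through each heavy atom and fill implicit hydrogens from standard valence (C 4, N 3, O 2, S 2, halogen 1):
  atom 1: I (halogen, monovalent) → 0 H
  atom 2: C, bond orders sum to 2 (valence 4) → 2 H
  atom 3: C, bond orders sum to 2 (valence 4) → 2 H
  atom 4: C, bond orders sum to 2 (valence 4) → 2 H
  atom 5: C, bond orders sum to 2 (valence 4) → 2 H
  atom 6: C, bond orders sum to 1 (valence 4) → 3 H
Totals → C:5, H:11, I:1.

C5H11I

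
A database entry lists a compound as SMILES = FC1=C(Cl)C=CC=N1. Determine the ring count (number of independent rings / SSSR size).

In SMILES, each pair of matching ring-closure digits denotes one ring-closing bond; the number of such bonds equals the number of independent rings.
Ring-closure bonds here: 1.

1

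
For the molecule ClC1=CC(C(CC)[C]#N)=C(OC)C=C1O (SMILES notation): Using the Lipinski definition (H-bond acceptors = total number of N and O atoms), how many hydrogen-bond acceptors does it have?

N atoms: 1; O atoms: 2.
Lipinski HBA = 1 + 2 = 3.

3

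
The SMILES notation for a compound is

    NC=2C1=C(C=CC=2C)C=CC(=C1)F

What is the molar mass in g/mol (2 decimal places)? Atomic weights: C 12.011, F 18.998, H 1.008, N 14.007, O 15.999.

First, the molecular formula is C11H10FN (counting implicit H from valence).
  C: 11 × 12.011 = 132.121
  F: 1 × 18.998 = 18.998
  H: 10 × 1.008 = 10.080
  N: 1 × 14.007 = 14.007
Sum: 11×12.011 + 1×18.998 + 10×1.008 + 1×14.007 = 175.206 → 175.21 g/mol.

175.21 g/mol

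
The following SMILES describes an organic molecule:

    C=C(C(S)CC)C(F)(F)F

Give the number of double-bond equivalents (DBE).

Degree of unsaturation = (number of rings) + (number of π bonds).
Ring closures in the SMILES: 0.
π bonds: 1 double bond (each 1 DoU) → 1 DoU from unsaturation.
Total DoU = 0 + 1 = 1.

1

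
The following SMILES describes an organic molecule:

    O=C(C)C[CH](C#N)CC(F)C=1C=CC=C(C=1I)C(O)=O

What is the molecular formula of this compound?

Walk through each heavy atom and fill implicit hydrogens from standard valence (C 4, N 3, O 2, S 2, halogen 1):
  atom 1: O, bond orders sum to 2 (valence 2) → 0 H
  atom 2: C, bond orders sum to 4 (valence 4) → 0 H
  atom 3: C, bond orders sum to 1 (valence 4) → 3 H
  atom 4: C, bond orders sum to 2 (valence 4) → 2 H
  atom 5: C with explicit H count 1
  atom 6: C, bond orders sum to 4 (valence 4) → 0 H
  atom 7: N, bond orders sum to 3 (valence 3) → 0 H
  atom 8: C, bond orders sum to 2 (valence 4) → 2 H
  atom 9: C, bond orders sum to 3 (valence 4) → 1 H
  atom 10: F (halogen, monovalent) → 0 H
  atom 11: C, bond orders sum to 4 (valence 4) → 0 H
  atom 12: C, bond orders sum to 3 (valence 4) → 1 H
  atom 13: C, bond orders sum to 3 (valence 4) → 1 H
  atom 14: C, bond orders sum to 3 (valence 4) → 1 H
  atom 15: C, bond orders sum to 4 (valence 4) → 0 H
  atom 16: C, bond orders sum to 4 (valence 4) → 0 H
  atom 17: I (halogen, monovalent) → 0 H
  atom 18: C, bond orders sum to 4 (valence 4) → 0 H
  atom 19: O, bond orders sum to 1 (valence 2) → 1 H
  atom 20: O, bond orders sum to 2 (valence 2) → 0 H
Totals → C:14, H:13, F:1, I:1, N:1, O:3.
In Hill order: C14H13FINO3.

C14H13FINO3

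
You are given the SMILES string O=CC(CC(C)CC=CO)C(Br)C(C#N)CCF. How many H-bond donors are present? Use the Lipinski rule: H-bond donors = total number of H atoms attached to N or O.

1

Donors: find every N or O and count the H atoms it carries.
  atom 1 (O): bond orders sum to 2 → 0 H
  atom 10 (O): bond orders sum to 1 → 1 H
  atom 15 (N): bond orders sum to 3 → 0 H
Lipinski HBD = 1.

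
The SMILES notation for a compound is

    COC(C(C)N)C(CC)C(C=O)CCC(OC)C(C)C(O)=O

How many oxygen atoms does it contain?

Scan the SMILES for O atoms (remember two-letter symbols like Cl and Br are single atoms).
Oxygen count: 5.

5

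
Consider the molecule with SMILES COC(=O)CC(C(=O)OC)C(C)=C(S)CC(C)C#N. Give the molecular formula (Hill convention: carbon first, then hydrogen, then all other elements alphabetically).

Walk through each heavy atom and fill implicit hydrogens from standard valence (C 4, N 3, O 2, S 2, halogen 1):
  atom 1: C, bond orders sum to 1 (valence 4) → 3 H
  atom 2: O, bond orders sum to 2 (valence 2) → 0 H
  atom 3: C, bond orders sum to 4 (valence 4) → 0 H
  atom 4: O, bond orders sum to 2 (valence 2) → 0 H
  atom 5: C, bond orders sum to 2 (valence 4) → 2 H
  atom 6: C, bond orders sum to 3 (valence 4) → 1 H
  atom 7: C, bond orders sum to 4 (valence 4) → 0 H
  atom 8: O, bond orders sum to 2 (valence 2) → 0 H
  atom 9: O, bond orders sum to 2 (valence 2) → 0 H
  atom 10: C, bond orders sum to 1 (valence 4) → 3 H
  atom 11: C, bond orders sum to 4 (valence 4) → 0 H
  atom 12: C, bond orders sum to 1 (valence 4) → 3 H
  atom 13: C, bond orders sum to 4 (valence 4) → 0 H
  atom 14: S, bond orders sum to 1 (valence 2) → 1 H
  atom 15: C, bond orders sum to 2 (valence 4) → 2 H
  atom 16: C, bond orders sum to 3 (valence 4) → 1 H
  atom 17: C, bond orders sum to 1 (valence 4) → 3 H
  atom 18: C, bond orders sum to 4 (valence 4) → 0 H
  atom 19: N, bond orders sum to 3 (valence 3) → 0 H
Totals → C:13, H:19, N:1, O:4, S:1.
In Hill order: C13H19NO4S.

C13H19NO4S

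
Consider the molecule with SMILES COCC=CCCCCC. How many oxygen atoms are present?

Scan the SMILES for O atoms (remember two-letter symbols like Cl and Br are single atoms).
Oxygen count: 1.

1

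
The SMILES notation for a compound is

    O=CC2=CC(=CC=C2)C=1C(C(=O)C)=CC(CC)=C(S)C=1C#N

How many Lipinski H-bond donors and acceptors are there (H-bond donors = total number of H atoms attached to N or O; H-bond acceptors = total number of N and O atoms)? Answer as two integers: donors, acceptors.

Donors: find every N or O and count the H atoms it carries.
  atom 1 (O): bond orders sum to 2 → 0 H
  atom 12 (O): bond orders sum to 2 → 0 H
  atom 22 (N): bond orders sum to 3 → 0 H
Lipinski HBD = 0.
Acceptors: N atoms = 1, O atoms = 2 → HBA = 3.

0, 3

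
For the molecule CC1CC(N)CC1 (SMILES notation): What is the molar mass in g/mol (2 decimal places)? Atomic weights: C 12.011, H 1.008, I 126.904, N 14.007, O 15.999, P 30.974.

First, the molecular formula is C6H13N (counting implicit H from valence).
  C: 6 × 12.011 = 72.066
  H: 13 × 1.008 = 13.104
  N: 1 × 14.007 = 14.007
Sum: 6×12.011 + 13×1.008 + 1×14.007 = 99.177 → 99.18 g/mol.

99.18 g/mol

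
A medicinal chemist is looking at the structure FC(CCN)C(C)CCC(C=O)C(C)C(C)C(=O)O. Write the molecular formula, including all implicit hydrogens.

C14H26FNO3

Walk through each heavy atom and fill implicit hydrogens from standard valence (C 4, N 3, O 2, S 2, halogen 1):
  atom 1: F (halogen, monovalent) → 0 H
  atom 2: C, bond orders sum to 3 (valence 4) → 1 H
  atom 3: C, bond orders sum to 2 (valence 4) → 2 H
  atom 4: C, bond orders sum to 2 (valence 4) → 2 H
  atom 5: N, bond orders sum to 1 (valence 3) → 2 H
  atom 6: C, bond orders sum to 3 (valence 4) → 1 H
  atom 7: C, bond orders sum to 1 (valence 4) → 3 H
  atom 8: C, bond orders sum to 2 (valence 4) → 2 H
  atom 9: C, bond orders sum to 2 (valence 4) → 2 H
  atom 10: C, bond orders sum to 3 (valence 4) → 1 H
  atom 11: C, bond orders sum to 3 (valence 4) → 1 H
  atom 12: O, bond orders sum to 2 (valence 2) → 0 H
  atom 13: C, bond orders sum to 3 (valence 4) → 1 H
  atom 14: C, bond orders sum to 1 (valence 4) → 3 H
  atom 15: C, bond orders sum to 3 (valence 4) → 1 H
  atom 16: C, bond orders sum to 1 (valence 4) → 3 H
  atom 17: C, bond orders sum to 4 (valence 4) → 0 H
  atom 18: O, bond orders sum to 2 (valence 2) → 0 H
  atom 19: O, bond orders sum to 1 (valence 2) → 1 H
Totals → C:14, H:26, F:1, N:1, O:3.
In Hill order: C14H26FNO3.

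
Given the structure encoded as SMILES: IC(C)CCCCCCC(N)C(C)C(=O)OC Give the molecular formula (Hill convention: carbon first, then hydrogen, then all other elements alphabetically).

C13H26INO2

Walk through each heavy atom and fill implicit hydrogens from standard valence (C 4, N 3, O 2, S 2, halogen 1):
  atom 1: I (halogen, monovalent) → 0 H
  atom 2: C, bond orders sum to 3 (valence 4) → 1 H
  atom 3: C, bond orders sum to 1 (valence 4) → 3 H
  atom 4: C, bond orders sum to 2 (valence 4) → 2 H
  atom 5: C, bond orders sum to 2 (valence 4) → 2 H
  atom 6: C, bond orders sum to 2 (valence 4) → 2 H
  atom 7: C, bond orders sum to 2 (valence 4) → 2 H
  atom 8: C, bond orders sum to 2 (valence 4) → 2 H
  atom 9: C, bond orders sum to 2 (valence 4) → 2 H
  atom 10: C, bond orders sum to 3 (valence 4) → 1 H
  atom 11: N, bond orders sum to 1 (valence 3) → 2 H
  atom 12: C, bond orders sum to 3 (valence 4) → 1 H
  atom 13: C, bond orders sum to 1 (valence 4) → 3 H
  atom 14: C, bond orders sum to 4 (valence 4) → 0 H
  atom 15: O, bond orders sum to 2 (valence 2) → 0 H
  atom 16: O, bond orders sum to 2 (valence 2) → 0 H
  atom 17: C, bond orders sum to 1 (valence 4) → 3 H
Totals → C:13, H:26, I:1, N:1, O:2.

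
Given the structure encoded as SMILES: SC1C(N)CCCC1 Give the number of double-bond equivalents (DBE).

Molecular formula: C6H13NS.
DoU = (2C + 2 + N − H − X) / 2, where X is the halogen count and O/S are ignored.
    = (2·6 + 2 + 1 − 13 − 0) / 2 = 2 / 2 = 1.

1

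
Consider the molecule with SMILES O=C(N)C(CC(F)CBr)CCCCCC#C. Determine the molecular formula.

Walk through each heavy atom and fill implicit hydrogens from standard valence (C 4, N 3, O 2, S 2, halogen 1):
  atom 1: O, bond orders sum to 2 (valence 2) → 0 H
  atom 2: C, bond orders sum to 4 (valence 4) → 0 H
  atom 3: N, bond orders sum to 1 (valence 3) → 2 H
  atom 4: C, bond orders sum to 3 (valence 4) → 1 H
  atom 5: C, bond orders sum to 2 (valence 4) → 2 H
  atom 6: C, bond orders sum to 3 (valence 4) → 1 H
  atom 7: F (halogen, monovalent) → 0 H
  atom 8: C, bond orders sum to 2 (valence 4) → 2 H
  atom 9: Br (halogen, monovalent) → 0 H
  atom 10: C, bond orders sum to 2 (valence 4) → 2 H
  atom 11: C, bond orders sum to 2 (valence 4) → 2 H
  atom 12: C, bond orders sum to 2 (valence 4) → 2 H
  atom 13: C, bond orders sum to 2 (valence 4) → 2 H
  atom 14: C, bond orders sum to 2 (valence 4) → 2 H
  atom 15: C, bond orders sum to 4 (valence 4) → 0 H
  atom 16: C, bond orders sum to 3 (valence 4) → 1 H
Totals → C:12, H:19, Br:1, F:1, N:1, O:1.

C12H19BrFNO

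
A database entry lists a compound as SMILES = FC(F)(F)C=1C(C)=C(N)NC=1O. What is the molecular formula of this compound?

C6H7F3N2O

Walk through each heavy atom and fill implicit hydrogens from standard valence (C 4, N 3, O 2, S 2, halogen 1):
  atom 1: F (halogen, monovalent) → 0 H
  atom 2: C, bond orders sum to 4 (valence 4) → 0 H
  atom 3: F (halogen, monovalent) → 0 H
  atom 4: F (halogen, monovalent) → 0 H
  atom 5: C, bond orders sum to 4 (valence 4) → 0 H
  atom 6: C, bond orders sum to 4 (valence 4) → 0 H
  atom 7: C, bond orders sum to 1 (valence 4) → 3 H
  atom 8: C, bond orders sum to 4 (valence 4) → 0 H
  atom 9: N, bond orders sum to 1 (valence 3) → 2 H
  atom 10: N, bond orders sum to 2 (valence 3) → 1 H
  atom 11: C, bond orders sum to 4 (valence 4) → 0 H
  atom 12: O, bond orders sum to 1 (valence 2) → 1 H
Totals → C:6, H:7, F:3, N:2, O:1.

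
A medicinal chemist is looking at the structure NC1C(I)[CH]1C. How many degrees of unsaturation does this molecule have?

1

Molecular formula: C4H8IN.
DoU = (2C + 2 + N − H − X) / 2, where X is the halogen count and O/S are ignored.
    = (2·4 + 2 + 1 − 8 − 1) / 2 = 2 / 2 = 1.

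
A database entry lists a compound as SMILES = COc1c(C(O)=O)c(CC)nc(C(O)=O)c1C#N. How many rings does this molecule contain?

1

In SMILES, each pair of matching ring-closure digits denotes one ring-closing bond; the number of such bonds equals the number of independent rings.
Ring-closure bonds here: 1.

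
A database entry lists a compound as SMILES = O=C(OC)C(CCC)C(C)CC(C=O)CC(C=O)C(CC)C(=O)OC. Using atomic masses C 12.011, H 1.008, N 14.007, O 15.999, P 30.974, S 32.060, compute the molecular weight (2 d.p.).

First, the molecular formula is C19H32O6 (counting implicit H from valence).
  C: 19 × 12.011 = 228.209
  H: 32 × 1.008 = 32.256
  O: 6 × 15.999 = 95.994
Sum: 19×12.011 + 32×1.008 + 6×15.999 = 356.459 → 356.46 g/mol.

356.46 g/mol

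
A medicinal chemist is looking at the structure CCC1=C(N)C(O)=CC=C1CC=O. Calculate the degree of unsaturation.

5

Molecular formula: C10H13NO2.
DoU = (2C + 2 + N − H − X) / 2, where X is the halogen count and O/S are ignored.
    = (2·10 + 2 + 1 − 13 − 0) / 2 = 10 / 2 = 5.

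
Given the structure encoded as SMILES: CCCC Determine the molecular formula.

Walk through each heavy atom and fill implicit hydrogens from standard valence (C 4, N 3, O 2, S 2, halogen 1):
  atom 1: C, bond orders sum to 1 (valence 4) → 3 H
  atom 2: C, bond orders sum to 2 (valence 4) → 2 H
  atom 3: C, bond orders sum to 2 (valence 4) → 2 H
  atom 4: C, bond orders sum to 1 (valence 4) → 3 H
Totals → C:4, H:10.
In Hill order: C4H10.

C4H10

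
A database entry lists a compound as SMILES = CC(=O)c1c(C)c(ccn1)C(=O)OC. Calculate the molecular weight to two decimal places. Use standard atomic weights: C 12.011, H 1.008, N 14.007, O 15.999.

193.20 g/mol

First, the molecular formula is C10H11NO3 (counting implicit H from valence).
  C: 10 × 12.011 = 120.110
  H: 11 × 1.008 = 11.088
  N: 1 × 14.007 = 14.007
  O: 3 × 15.999 = 47.997
Sum: 10×12.011 + 11×1.008 + 1×14.007 + 3×15.999 = 193.202 → 193.20 g/mol.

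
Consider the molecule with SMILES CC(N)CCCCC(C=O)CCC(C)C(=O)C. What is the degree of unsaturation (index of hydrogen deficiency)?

Degree of unsaturation = (number of rings) + (number of π bonds).
Ring closures in the SMILES: 0.
π bonds: 2 double bonds (each 1 DoU) → 2 DoU from unsaturation.
Total DoU = 0 + 2 = 2.

2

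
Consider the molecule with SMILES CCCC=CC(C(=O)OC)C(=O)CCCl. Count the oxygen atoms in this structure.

3

Scan the SMILES for O atoms (remember two-letter symbols like Cl and Br are single atoms).
Oxygen count: 3.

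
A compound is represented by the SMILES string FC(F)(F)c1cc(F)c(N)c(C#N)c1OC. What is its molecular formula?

Walk through each heavy atom and fill implicit hydrogens from standard valence (C 4, N 3, O 2, S 2, halogen 1); for lowercase aromatic atoms, an aromatic c carries 1 H when it has two neighbours and 0 H with three, and aromatic n carries 0 H:
  atom 1: F (halogen, monovalent) → 0 H
  atom 2: C, bond orders sum to 4 (valence 4) → 0 H
  atom 3: F (halogen, monovalent) → 0 H
  atom 4: F (halogen, monovalent) → 0 H
  atom 5: aromatic c, 3 neighbours → 0 H
  atom 6: aromatic c, 2 neighbours → 1 H
  atom 7: aromatic c, 3 neighbours → 0 H
  atom 8: F (halogen, monovalent) → 0 H
  atom 9: aromatic c, 3 neighbours → 0 H
  atom 10: N, bond orders sum to 1 (valence 3) → 2 H
  atom 11: aromatic c, 3 neighbours → 0 H
  atom 12: C, bond orders sum to 4 (valence 4) → 0 H
  atom 13: N, bond orders sum to 3 (valence 3) → 0 H
  atom 14: aromatic c, 3 neighbours → 0 H
  atom 15: O, bond orders sum to 2 (valence 2) → 0 H
  atom 16: C, bond orders sum to 1 (valence 4) → 3 H
Totals → C:9, H:6, F:4, N:2, O:1.

C9H6F4N2O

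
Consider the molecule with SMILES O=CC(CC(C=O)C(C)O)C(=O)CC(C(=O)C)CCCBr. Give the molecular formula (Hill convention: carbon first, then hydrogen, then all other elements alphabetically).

C15H23BrO5

Walk through each heavy atom and fill implicit hydrogens from standard valence (C 4, N 3, O 2, S 2, halogen 1):
  atom 1: O, bond orders sum to 2 (valence 2) → 0 H
  atom 2: C, bond orders sum to 3 (valence 4) → 1 H
  atom 3: C, bond orders sum to 3 (valence 4) → 1 H
  atom 4: C, bond orders sum to 2 (valence 4) → 2 H
  atom 5: C, bond orders sum to 3 (valence 4) → 1 H
  atom 6: C, bond orders sum to 3 (valence 4) → 1 H
  atom 7: O, bond orders sum to 2 (valence 2) → 0 H
  atom 8: C, bond orders sum to 3 (valence 4) → 1 H
  atom 9: C, bond orders sum to 1 (valence 4) → 3 H
  atom 10: O, bond orders sum to 1 (valence 2) → 1 H
  atom 11: C, bond orders sum to 4 (valence 4) → 0 H
  atom 12: O, bond orders sum to 2 (valence 2) → 0 H
  atom 13: C, bond orders sum to 2 (valence 4) → 2 H
  atom 14: C, bond orders sum to 3 (valence 4) → 1 H
  atom 15: C, bond orders sum to 4 (valence 4) → 0 H
  atom 16: O, bond orders sum to 2 (valence 2) → 0 H
  atom 17: C, bond orders sum to 1 (valence 4) → 3 H
  atom 18: C, bond orders sum to 2 (valence 4) → 2 H
  atom 19: C, bond orders sum to 2 (valence 4) → 2 H
  atom 20: C, bond orders sum to 2 (valence 4) → 2 H
  atom 21: Br (halogen, monovalent) → 0 H
Totals → C:15, H:23, Br:1, O:5.
In Hill order: C15H23BrO5.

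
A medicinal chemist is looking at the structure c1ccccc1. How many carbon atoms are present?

6

Count every carbon token in the SMILES (each C, including those in ring-closure positions and inside branches).
Carbon count: 6.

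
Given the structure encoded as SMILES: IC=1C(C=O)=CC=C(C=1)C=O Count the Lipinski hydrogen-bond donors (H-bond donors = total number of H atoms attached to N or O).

Donors: find every N or O and count the H atoms it carries.
  atom 5 (O): bond orders sum to 2 → 0 H
  atom 11 (O): bond orders sum to 2 → 0 H
Lipinski HBD = 0.

0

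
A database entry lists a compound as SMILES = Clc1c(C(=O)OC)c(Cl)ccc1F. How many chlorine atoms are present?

2

Scan the SMILES for Cl atoms (remember two-letter symbols like Cl and Br are single atoms).
Chlorine count: 2.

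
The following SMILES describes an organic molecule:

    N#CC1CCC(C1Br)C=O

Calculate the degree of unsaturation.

Degree of unsaturation = (number of rings) + (number of π bonds).
Ring closures in the SMILES: 1.
π bonds: 1 double bond (each 1 DoU), 1 triple bond (each 2 DoU) → 3 DoU from unsaturation.
Total DoU = 1 + 3 = 4.

4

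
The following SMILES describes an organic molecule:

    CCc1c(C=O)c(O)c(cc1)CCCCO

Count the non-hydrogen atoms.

16

Every atom symbol written in the SMILES (organic subset) is one heavy atom; implicit H are not written.
Heavy atoms by element → C:13, O:3.
Total: 16.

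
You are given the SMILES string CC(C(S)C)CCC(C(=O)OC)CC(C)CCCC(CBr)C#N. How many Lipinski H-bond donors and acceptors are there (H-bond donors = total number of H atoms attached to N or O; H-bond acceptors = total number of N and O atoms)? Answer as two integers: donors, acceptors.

0, 3

Donors: find every N or O and count the H atoms it carries.
  atom 10 (O): bond orders sum to 2 → 0 H
  atom 11 (O): bond orders sum to 2 → 0 H
  atom 23 (N): bond orders sum to 3 → 0 H
Lipinski HBD = 0.
Acceptors: N atoms = 1, O atoms = 2 → HBA = 3.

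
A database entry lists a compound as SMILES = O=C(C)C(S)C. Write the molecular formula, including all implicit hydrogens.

C4H8OS

Walk through each heavy atom and fill implicit hydrogens from standard valence (C 4, N 3, O 2, S 2, halogen 1):
  atom 1: O, bond orders sum to 2 (valence 2) → 0 H
  atom 2: C, bond orders sum to 4 (valence 4) → 0 H
  atom 3: C, bond orders sum to 1 (valence 4) → 3 H
  atom 4: C, bond orders sum to 3 (valence 4) → 1 H
  atom 5: S, bond orders sum to 1 (valence 2) → 1 H
  atom 6: C, bond orders sum to 1 (valence 4) → 3 H
Totals → C:4, H:8, O:1, S:1.
In Hill order: C4H8OS.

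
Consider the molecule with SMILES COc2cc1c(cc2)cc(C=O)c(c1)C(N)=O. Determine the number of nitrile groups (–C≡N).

0

Scan the SMILES for the nitrile motif — none present.
Groups that are present: 1 aldehyde, 1 amide, 1 ether.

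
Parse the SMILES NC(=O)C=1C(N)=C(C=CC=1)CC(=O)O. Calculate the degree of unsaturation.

Molecular formula: C9H10N2O3.
DoU = (2C + 2 + N − H − X) / 2, where X is the halogen count and O/S are ignored.
    = (2·9 + 2 + 2 − 10 − 0) / 2 = 12 / 2 = 6.

6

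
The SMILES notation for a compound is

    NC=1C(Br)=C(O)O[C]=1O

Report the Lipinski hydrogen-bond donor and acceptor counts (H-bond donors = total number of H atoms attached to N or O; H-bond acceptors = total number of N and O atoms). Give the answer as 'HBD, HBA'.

Donors: find every N or O and count the H atoms it carries.
  atom 1 (N): bond orders sum to 1 → 2 H
  atom 6 (O): bond orders sum to 1 → 1 H
  atom 7 (O): bond orders sum to 2 → 0 H
  atom 9 (O): bond orders sum to 1 → 1 H
Lipinski HBD = 4.
Acceptors: N atoms = 1, O atoms = 3 → HBA = 4.

4, 4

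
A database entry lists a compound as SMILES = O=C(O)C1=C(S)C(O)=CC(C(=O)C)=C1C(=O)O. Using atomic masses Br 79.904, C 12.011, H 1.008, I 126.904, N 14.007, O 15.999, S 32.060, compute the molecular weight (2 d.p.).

256.23 g/mol

First, the molecular formula is C10H8O6S (counting implicit H from valence).
  C: 10 × 12.011 = 120.110
  H: 8 × 1.008 = 8.064
  O: 6 × 15.999 = 95.994
  S: 1 × 32.060 = 32.060
Sum: 10×12.011 + 8×1.008 + 6×15.999 + 1×32.060 = 256.228 → 256.23 g/mol.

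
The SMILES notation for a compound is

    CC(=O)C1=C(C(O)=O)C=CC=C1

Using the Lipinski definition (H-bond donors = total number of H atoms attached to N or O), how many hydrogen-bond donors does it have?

Donors: find every N or O and count the H atoms it carries.
  atom 3 (O): bond orders sum to 2 → 0 H
  atom 7 (O): bond orders sum to 1 → 1 H
  atom 8 (O): bond orders sum to 2 → 0 H
Lipinski HBD = 1.

1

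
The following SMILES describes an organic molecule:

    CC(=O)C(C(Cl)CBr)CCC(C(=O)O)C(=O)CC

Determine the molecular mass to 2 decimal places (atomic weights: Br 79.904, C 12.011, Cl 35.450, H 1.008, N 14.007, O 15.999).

First, the molecular formula is C12H18BrClO4 (counting implicit H from valence).
  Br: 1 × 79.904 = 79.904
  C: 12 × 12.011 = 144.132
  Cl: 1 × 35.450 = 35.450
  H: 18 × 1.008 = 18.144
  O: 4 × 15.999 = 63.996
Sum: 1×79.904 + 12×12.011 + 1×35.450 + 18×1.008 + 4×15.999 = 341.626 → 341.63 g/mol.

341.63 g/mol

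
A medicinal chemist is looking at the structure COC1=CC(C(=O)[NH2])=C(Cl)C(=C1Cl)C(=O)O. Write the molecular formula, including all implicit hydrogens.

Walk through each heavy atom and fill implicit hydrogens from standard valence (C 4, N 3, O 2, S 2, halogen 1):
  atom 1: C, bond orders sum to 1 (valence 4) → 3 H
  atom 2: O, bond orders sum to 2 (valence 2) → 0 H
  atom 3: C, bond orders sum to 4 (valence 4) → 0 H
  atom 4: C, bond orders sum to 3 (valence 4) → 1 H
  atom 5: C, bond orders sum to 4 (valence 4) → 0 H
  atom 6: C, bond orders sum to 4 (valence 4) → 0 H
  atom 7: O, bond orders sum to 2 (valence 2) → 0 H
  atom 8: N with explicit H count 2
  atom 9: C, bond orders sum to 4 (valence 4) → 0 H
  atom 10: Cl (halogen, monovalent) → 0 H
  atom 11: C, bond orders sum to 4 (valence 4) → 0 H
  atom 12: C, bond orders sum to 4 (valence 4) → 0 H
  atom 13: Cl (halogen, monovalent) → 0 H
  atom 14: C, bond orders sum to 4 (valence 4) → 0 H
  atom 15: O, bond orders sum to 2 (valence 2) → 0 H
  atom 16: O, bond orders sum to 1 (valence 2) → 1 H
Totals → C:9, H:7, Cl:2, N:1, O:4.

C9H7Cl2NO4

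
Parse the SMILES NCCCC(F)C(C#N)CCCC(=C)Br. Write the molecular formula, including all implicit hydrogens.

Walk through each heavy atom and fill implicit hydrogens from standard valence (C 4, N 3, O 2, S 2, halogen 1):
  atom 1: N, bond orders sum to 1 (valence 3) → 2 H
  atom 2: C, bond orders sum to 2 (valence 4) → 2 H
  atom 3: C, bond orders sum to 2 (valence 4) → 2 H
  atom 4: C, bond orders sum to 2 (valence 4) → 2 H
  atom 5: C, bond orders sum to 3 (valence 4) → 1 H
  atom 6: F (halogen, monovalent) → 0 H
  atom 7: C, bond orders sum to 3 (valence 4) → 1 H
  atom 8: C, bond orders sum to 4 (valence 4) → 0 H
  atom 9: N, bond orders sum to 3 (valence 3) → 0 H
  atom 10: C, bond orders sum to 2 (valence 4) → 2 H
  atom 11: C, bond orders sum to 2 (valence 4) → 2 H
  atom 12: C, bond orders sum to 2 (valence 4) → 2 H
  atom 13: C, bond orders sum to 4 (valence 4) → 0 H
  atom 14: C, bond orders sum to 2 (valence 4) → 2 H
  atom 15: Br (halogen, monovalent) → 0 H
Totals → C:11, H:18, Br:1, F:1, N:2.
In Hill order: C11H18BrFN2.

C11H18BrFN2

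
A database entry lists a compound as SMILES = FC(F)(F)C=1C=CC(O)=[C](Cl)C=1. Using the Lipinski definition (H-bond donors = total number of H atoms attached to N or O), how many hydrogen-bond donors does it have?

1

Donors: find every N or O and count the H atoms it carries.
  atom 9 (O): bond orders sum to 1 → 1 H
Lipinski HBD = 1.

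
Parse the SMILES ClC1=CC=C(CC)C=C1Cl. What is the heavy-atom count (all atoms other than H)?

Every atom symbol written in the SMILES (organic subset) is one heavy atom; implicit H are not written.
Heavy atoms by element → C:8, Cl:2.
Total: 10.

10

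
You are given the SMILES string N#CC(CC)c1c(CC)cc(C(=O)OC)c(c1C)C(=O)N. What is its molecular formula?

Walk through each heavy atom and fill implicit hydrogens from standard valence (C 4, N 3, O 2, S 2, halogen 1); for lowercase aromatic atoms, an aromatic c carries 1 H when it has two neighbours and 0 H with three, and aromatic n carries 0 H:
  atom 1: N, bond orders sum to 3 (valence 3) → 0 H
  atom 2: C, bond orders sum to 4 (valence 4) → 0 H
  atom 3: C, bond orders sum to 3 (valence 4) → 1 H
  atom 4: C, bond orders sum to 2 (valence 4) → 2 H
  atom 5: C, bond orders sum to 1 (valence 4) → 3 H
  atom 6: aromatic c, 3 neighbours → 0 H
  atom 7: aromatic c, 3 neighbours → 0 H
  atom 8: C, bond orders sum to 2 (valence 4) → 2 H
  atom 9: C, bond orders sum to 1 (valence 4) → 3 H
  atom 10: aromatic c, 2 neighbours → 1 H
  atom 11: aromatic c, 3 neighbours → 0 H
  atom 12: C, bond orders sum to 4 (valence 4) → 0 H
  atom 13: O, bond orders sum to 2 (valence 2) → 0 H
  atom 14: O, bond orders sum to 2 (valence 2) → 0 H
  atom 15: C, bond orders sum to 1 (valence 4) → 3 H
  atom 16: aromatic c, 3 neighbours → 0 H
  atom 17: aromatic c, 3 neighbours → 0 H
  atom 18: C, bond orders sum to 1 (valence 4) → 3 H
  atom 19: C, bond orders sum to 4 (valence 4) → 0 H
  atom 20: O, bond orders sum to 2 (valence 2) → 0 H
  atom 21: N, bond orders sum to 1 (valence 3) → 2 H
Totals → C:16, H:20, N:2, O:3.
In Hill order: C16H20N2O3.

C16H20N2O3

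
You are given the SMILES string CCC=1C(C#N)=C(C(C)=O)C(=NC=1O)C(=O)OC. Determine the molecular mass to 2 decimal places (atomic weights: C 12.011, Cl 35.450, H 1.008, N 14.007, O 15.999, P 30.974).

First, the molecular formula is C12H12N2O4 (counting implicit H from valence).
  C: 12 × 12.011 = 144.132
  H: 12 × 1.008 = 12.096
  N: 2 × 14.007 = 28.014
  O: 4 × 15.999 = 63.996
Sum: 12×12.011 + 12×1.008 + 2×14.007 + 4×15.999 = 248.238 → 248.24 g/mol.

248.24 g/mol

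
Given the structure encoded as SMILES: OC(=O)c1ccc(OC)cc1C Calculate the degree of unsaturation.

Molecular formula: C9H10O3.
DoU = (2C + 2 + N − H − X) / 2, where X is the halogen count and O/S are ignored.
    = (2·9 + 2 + 0 − 10 − 0) / 2 = 10 / 2 = 5.

5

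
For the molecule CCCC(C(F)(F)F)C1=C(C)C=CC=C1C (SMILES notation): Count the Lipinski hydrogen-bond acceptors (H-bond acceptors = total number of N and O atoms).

0

N atoms: 0; O atoms: 0.
Lipinski HBA = 0 + 0 = 0.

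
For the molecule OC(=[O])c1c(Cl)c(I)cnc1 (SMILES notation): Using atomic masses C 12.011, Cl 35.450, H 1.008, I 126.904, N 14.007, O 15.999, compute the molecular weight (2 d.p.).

283.45 g/mol

First, the molecular formula is C6H3ClINO2 (counting implicit H from valence).
  C: 6 × 12.011 = 72.066
  Cl: 1 × 35.450 = 35.450
  H: 3 × 1.008 = 3.024
  I: 1 × 126.904 = 126.904
  N: 1 × 14.007 = 14.007
  O: 2 × 15.999 = 31.998
Sum: 6×12.011 + 1×35.450 + 3×1.008 + 1×126.904 + 1×14.007 + 2×15.999 = 283.449 → 283.45 g/mol.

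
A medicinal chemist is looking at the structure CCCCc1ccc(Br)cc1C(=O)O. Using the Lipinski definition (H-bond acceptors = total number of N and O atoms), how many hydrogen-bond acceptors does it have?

N atoms: 0; O atoms: 2.
Lipinski HBA = 0 + 2 = 2.

2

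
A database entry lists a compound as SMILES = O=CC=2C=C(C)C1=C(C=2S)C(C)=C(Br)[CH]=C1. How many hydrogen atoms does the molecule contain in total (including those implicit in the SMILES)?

Walk through each heavy atom and fill implicit hydrogens from standard valence (C 4, N 3, O 2, S 2, halogen 1):
  atom 1: O, bond orders sum to 2 (valence 2) → 0 H
  atom 2: C, bond orders sum to 3 (valence 4) → 1 H
  atom 3: C, bond orders sum to 4 (valence 4) → 0 H
  atom 4: C, bond orders sum to 3 (valence 4) → 1 H
  atom 5: C, bond orders sum to 4 (valence 4) → 0 H
  atom 6: C, bond orders sum to 1 (valence 4) → 3 H
  atom 7: C, bond orders sum to 4 (valence 4) → 0 H
  atom 8: C, bond orders sum to 4 (valence 4) → 0 H
  atom 9: C, bond orders sum to 4 (valence 4) → 0 H
  atom 10: S, bond orders sum to 1 (valence 2) → 1 H
  atom 11: C, bond orders sum to 4 (valence 4) → 0 H
  atom 12: C, bond orders sum to 1 (valence 4) → 3 H
  atom 13: C, bond orders sum to 4 (valence 4) → 0 H
  atom 14: Br (halogen, monovalent) → 0 H
  atom 15: C with explicit H count 1
  atom 16: C, bond orders sum to 3 (valence 4) → 1 H
Total hydrogens: 11.

11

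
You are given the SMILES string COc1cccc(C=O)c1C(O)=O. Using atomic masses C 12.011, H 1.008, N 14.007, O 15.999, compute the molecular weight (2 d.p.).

First, the molecular formula is C9H8O4 (counting implicit H from valence).
  C: 9 × 12.011 = 108.099
  H: 8 × 1.008 = 8.064
  O: 4 × 15.999 = 63.996
Sum: 9×12.011 + 8×1.008 + 4×15.999 = 180.159 → 180.16 g/mol.

180.16 g/mol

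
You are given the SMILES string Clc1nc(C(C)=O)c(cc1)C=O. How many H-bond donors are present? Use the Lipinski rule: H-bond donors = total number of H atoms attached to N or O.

0

Donors: find every N or O and count the H atoms it carries.
  atom 3 (N): bond orders sum to 3 → 0 H
  atom 7 (O): bond orders sum to 2 → 0 H
  atom 12 (O): bond orders sum to 2 → 0 H
Lipinski HBD = 0.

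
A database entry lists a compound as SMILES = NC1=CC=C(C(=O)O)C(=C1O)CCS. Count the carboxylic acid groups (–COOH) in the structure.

1

The carboxylic acid motif appears at heavy-atom position 6 in the SMILES.
Other groups present: 1 hydroxyl, 1 primary amine, 1 thiol.
Carboxylic acid count: 1.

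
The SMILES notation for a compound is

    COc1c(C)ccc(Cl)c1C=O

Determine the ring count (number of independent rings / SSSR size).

In SMILES, each pair of matching ring-closure digits denotes one ring-closing bond; the number of such bonds equals the number of independent rings.
Ring-closure bonds here: 1.

1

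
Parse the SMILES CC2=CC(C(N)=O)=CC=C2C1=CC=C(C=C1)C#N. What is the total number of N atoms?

2

Scan the SMILES for N atoms (remember two-letter symbols like Cl and Br are single atoms).
Nitrogen count: 2.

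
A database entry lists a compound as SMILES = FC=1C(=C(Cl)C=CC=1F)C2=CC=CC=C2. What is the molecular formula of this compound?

C12H7ClF2

Walk through each heavy atom and fill implicit hydrogens from standard valence (C 4, N 3, O 2, S 2, halogen 1):
  atom 1: F (halogen, monovalent) → 0 H
  atom 2: C, bond orders sum to 4 (valence 4) → 0 H
  atom 3: C, bond orders sum to 4 (valence 4) → 0 H
  atom 4: C, bond orders sum to 4 (valence 4) → 0 H
  atom 5: Cl (halogen, monovalent) → 0 H
  atom 6: C, bond orders sum to 3 (valence 4) → 1 H
  atom 7: C, bond orders sum to 3 (valence 4) → 1 H
  atom 8: C, bond orders sum to 4 (valence 4) → 0 H
  atom 9: F (halogen, monovalent) → 0 H
  atom 10: C, bond orders sum to 4 (valence 4) → 0 H
  atom 11: C, bond orders sum to 3 (valence 4) → 1 H
  atom 12: C, bond orders sum to 3 (valence 4) → 1 H
  atom 13: C, bond orders sum to 3 (valence 4) → 1 H
  atom 14: C, bond orders sum to 3 (valence 4) → 1 H
  atom 15: C, bond orders sum to 3 (valence 4) → 1 H
Totals → C:12, H:7, Cl:1, F:2.
In Hill order: C12H7ClF2.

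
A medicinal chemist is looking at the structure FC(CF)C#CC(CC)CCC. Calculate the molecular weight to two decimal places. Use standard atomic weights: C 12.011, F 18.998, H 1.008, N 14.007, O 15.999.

First, the molecular formula is C10H16F2 (counting implicit H from valence).
  C: 10 × 12.011 = 120.110
  F: 2 × 18.998 = 37.996
  H: 16 × 1.008 = 16.128
Sum: 10×12.011 + 2×18.998 + 16×1.008 = 174.234 → 174.23 g/mol.

174.23 g/mol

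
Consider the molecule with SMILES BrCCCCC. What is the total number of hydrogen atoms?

11

Walk through each heavy atom and fill implicit hydrogens from standard valence (C 4, N 3, O 2, S 2, halogen 1):
  atom 1: Br (halogen, monovalent) → 0 H
  atom 2: C, bond orders sum to 2 (valence 4) → 2 H
  atom 3: C, bond orders sum to 2 (valence 4) → 2 H
  atom 4: C, bond orders sum to 2 (valence 4) → 2 H
  atom 5: C, bond orders sum to 2 (valence 4) → 2 H
  atom 6: C, bond orders sum to 1 (valence 4) → 3 H
Total hydrogens: 11.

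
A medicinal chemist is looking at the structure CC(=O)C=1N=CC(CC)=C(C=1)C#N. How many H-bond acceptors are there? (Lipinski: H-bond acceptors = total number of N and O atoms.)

3

N atoms: 2; O atoms: 1.
Lipinski HBA = 2 + 1 = 3.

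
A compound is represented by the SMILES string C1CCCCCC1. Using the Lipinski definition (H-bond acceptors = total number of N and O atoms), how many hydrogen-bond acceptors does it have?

0

N atoms: 0; O atoms: 0.
Lipinski HBA = 0 + 0 = 0.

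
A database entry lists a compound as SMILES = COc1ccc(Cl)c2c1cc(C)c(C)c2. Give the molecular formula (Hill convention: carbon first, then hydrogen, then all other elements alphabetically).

Walk through each heavy atom and fill implicit hydrogens from standard valence (C 4, N 3, O 2, S 2, halogen 1); for lowercase aromatic atoms, an aromatic c carries 1 H when it has two neighbours and 0 H with three, and aromatic n carries 0 H:
  atom 1: C, bond orders sum to 1 (valence 4) → 3 H
  atom 2: O, bond orders sum to 2 (valence 2) → 0 H
  atom 3: aromatic c, 3 neighbours → 0 H
  atom 4: aromatic c, 2 neighbours → 1 H
  atom 5: aromatic c, 2 neighbours → 1 H
  atom 6: aromatic c, 3 neighbours → 0 H
  atom 7: Cl (halogen, monovalent) → 0 H
  atom 8: aromatic c, 3 neighbours → 0 H
  atom 9: aromatic c, 3 neighbours → 0 H
  atom 10: aromatic c, 2 neighbours → 1 H
  atom 11: aromatic c, 3 neighbours → 0 H
  atom 12: C, bond orders sum to 1 (valence 4) → 3 H
  atom 13: aromatic c, 3 neighbours → 0 H
  atom 14: C, bond orders sum to 1 (valence 4) → 3 H
  atom 15: aromatic c, 2 neighbours → 1 H
Totals → C:13, H:13, Cl:1, O:1.
In Hill order: C13H13ClO.

C13H13ClO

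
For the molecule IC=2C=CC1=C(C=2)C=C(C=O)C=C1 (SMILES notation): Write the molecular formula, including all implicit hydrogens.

Walk through each heavy atom and fill implicit hydrogens from standard valence (C 4, N 3, O 2, S 2, halogen 1):
  atom 1: I (halogen, monovalent) → 0 H
  atom 2: C, bond orders sum to 4 (valence 4) → 0 H
  atom 3: C, bond orders sum to 3 (valence 4) → 1 H
  atom 4: C, bond orders sum to 3 (valence 4) → 1 H
  atom 5: C, bond orders sum to 4 (valence 4) → 0 H
  atom 6: C, bond orders sum to 4 (valence 4) → 0 H
  atom 7: C, bond orders sum to 3 (valence 4) → 1 H
  atom 8: C, bond orders sum to 3 (valence 4) → 1 H
  atom 9: C, bond orders sum to 4 (valence 4) → 0 H
  atom 10: C, bond orders sum to 3 (valence 4) → 1 H
  atom 11: O, bond orders sum to 2 (valence 2) → 0 H
  atom 12: C, bond orders sum to 3 (valence 4) → 1 H
  atom 13: C, bond orders sum to 3 (valence 4) → 1 H
Totals → C:11, H:7, I:1, O:1.

C11H7IO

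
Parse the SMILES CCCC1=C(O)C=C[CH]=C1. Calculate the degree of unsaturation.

4

Molecular formula: C9H12O.
DoU = (2C + 2 + N − H − X) / 2, where X is the halogen count and O/S are ignored.
    = (2·9 + 2 + 0 − 12 − 0) / 2 = 8 / 2 = 4.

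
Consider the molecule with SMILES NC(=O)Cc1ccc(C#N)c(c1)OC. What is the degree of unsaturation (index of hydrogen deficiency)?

7

Molecular formula: C10H10N2O2.
DoU = (2C + 2 + N − H − X) / 2, where X is the halogen count and O/S are ignored.
    = (2·10 + 2 + 2 − 10 − 0) / 2 = 14 / 2 = 7.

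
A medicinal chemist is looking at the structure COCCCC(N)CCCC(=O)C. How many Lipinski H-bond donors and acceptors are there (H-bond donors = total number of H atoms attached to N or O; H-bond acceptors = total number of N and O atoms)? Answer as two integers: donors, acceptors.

2, 3

Donors: find every N or O and count the H atoms it carries.
  atom 2 (O): bond orders sum to 2 → 0 H
  atom 7 (N): bond orders sum to 1 → 2 H
  atom 12 (O): bond orders sum to 2 → 0 H
Lipinski HBD = 2.
Acceptors: N atoms = 1, O atoms = 2 → HBA = 3.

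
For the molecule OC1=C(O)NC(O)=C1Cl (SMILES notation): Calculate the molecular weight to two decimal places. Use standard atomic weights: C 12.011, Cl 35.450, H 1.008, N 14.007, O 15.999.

First, the molecular formula is C4H4ClNO3 (counting implicit H from valence).
  C: 4 × 12.011 = 48.044
  Cl: 1 × 35.450 = 35.450
  H: 4 × 1.008 = 4.032
  N: 1 × 14.007 = 14.007
  O: 3 × 15.999 = 47.997
Sum: 4×12.011 + 1×35.450 + 4×1.008 + 1×14.007 + 3×15.999 = 149.530 → 149.53 g/mol.

149.53 g/mol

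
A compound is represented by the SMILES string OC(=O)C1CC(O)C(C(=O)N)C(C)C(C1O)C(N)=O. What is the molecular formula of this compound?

Walk through each heavy atom and fill implicit hydrogens from standard valence (C 4, N 3, O 2, S 2, halogen 1):
  atom 1: O, bond orders sum to 1 (valence 2) → 1 H
  atom 2: C, bond orders sum to 4 (valence 4) → 0 H
  atom 3: O, bond orders sum to 2 (valence 2) → 0 H
  atom 4: C, bond orders sum to 3 (valence 4) → 1 H
  atom 5: C, bond orders sum to 2 (valence 4) → 2 H
  atom 6: C, bond orders sum to 3 (valence 4) → 1 H
  atom 7: O, bond orders sum to 1 (valence 2) → 1 H
  atom 8: C, bond orders sum to 3 (valence 4) → 1 H
  atom 9: C, bond orders sum to 4 (valence 4) → 0 H
  atom 10: O, bond orders sum to 2 (valence 2) → 0 H
  atom 11: N, bond orders sum to 1 (valence 3) → 2 H
  atom 12: C, bond orders sum to 3 (valence 4) → 1 H
  atom 13: C, bond orders sum to 1 (valence 4) → 3 H
  atom 14: C, bond orders sum to 3 (valence 4) → 1 H
  atom 15: C, bond orders sum to 3 (valence 4) → 1 H
  atom 16: O, bond orders sum to 1 (valence 2) → 1 H
  atom 17: C, bond orders sum to 4 (valence 4) → 0 H
  atom 18: N, bond orders sum to 1 (valence 3) → 2 H
  atom 19: O, bond orders sum to 2 (valence 2) → 0 H
Totals → C:11, H:18, N:2, O:6.

C11H18N2O6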